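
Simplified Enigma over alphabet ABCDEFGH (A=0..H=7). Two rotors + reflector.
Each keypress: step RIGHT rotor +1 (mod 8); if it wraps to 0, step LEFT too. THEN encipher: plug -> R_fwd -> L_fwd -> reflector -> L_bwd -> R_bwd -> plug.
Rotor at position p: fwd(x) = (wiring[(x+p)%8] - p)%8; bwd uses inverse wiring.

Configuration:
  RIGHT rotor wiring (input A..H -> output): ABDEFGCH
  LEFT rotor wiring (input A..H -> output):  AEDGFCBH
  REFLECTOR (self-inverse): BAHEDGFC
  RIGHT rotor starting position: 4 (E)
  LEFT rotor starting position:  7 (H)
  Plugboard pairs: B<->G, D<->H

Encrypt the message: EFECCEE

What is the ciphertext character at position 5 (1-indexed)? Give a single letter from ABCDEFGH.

Char 1 ('E'): step: R->5, L=7; E->plug->E->R->E->L->H->refl->C->L'->H->R'->G->plug->B
Char 2 ('F'): step: R->6, L=7; F->plug->F->R->G->L->D->refl->E->L'->D->R'->D->plug->H
Char 3 ('E'): step: R->7, L=7; E->plug->E->R->F->L->G->refl->F->L'->C->R'->C->plug->C
Char 4 ('C'): step: R->0, L->0 (L advanced); C->plug->C->R->D->L->G->refl->F->L'->E->R'->D->plug->H
Char 5 ('C'): step: R->1, L=0; C->plug->C->R->D->L->G->refl->F->L'->E->R'->D->plug->H

H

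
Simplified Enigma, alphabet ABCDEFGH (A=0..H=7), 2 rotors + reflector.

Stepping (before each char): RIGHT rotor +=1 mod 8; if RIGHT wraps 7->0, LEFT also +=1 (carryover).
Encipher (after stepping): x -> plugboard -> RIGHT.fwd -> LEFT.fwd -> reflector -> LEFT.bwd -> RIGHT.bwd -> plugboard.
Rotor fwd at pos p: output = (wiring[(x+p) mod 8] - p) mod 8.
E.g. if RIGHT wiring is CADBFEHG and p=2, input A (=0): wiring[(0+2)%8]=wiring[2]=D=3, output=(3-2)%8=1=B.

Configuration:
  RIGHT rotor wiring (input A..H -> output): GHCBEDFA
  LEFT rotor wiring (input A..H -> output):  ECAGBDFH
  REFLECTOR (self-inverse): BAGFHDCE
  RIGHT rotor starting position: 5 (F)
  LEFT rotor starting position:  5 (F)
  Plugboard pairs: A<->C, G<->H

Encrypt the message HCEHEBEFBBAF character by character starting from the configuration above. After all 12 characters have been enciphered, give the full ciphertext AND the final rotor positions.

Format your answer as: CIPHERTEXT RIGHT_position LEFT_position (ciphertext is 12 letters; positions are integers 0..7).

Char 1 ('H'): step: R->6, L=5; H->plug->G->R->G->L->B->refl->A->L'->B->R'->D->plug->D
Char 2 ('C'): step: R->7, L=5; C->plug->A->R->B->L->A->refl->B->L'->G->R'->H->plug->G
Char 3 ('E'): step: R->0, L->6 (L advanced); E->plug->E->R->E->L->C->refl->G->L'->C->R'->C->plug->A
Char 4 ('H'): step: R->1, L=6; H->plug->G->R->H->L->F->refl->D->L'->G->R'->A->plug->C
Char 5 ('E'): step: R->2, L=6; E->plug->E->R->D->L->E->refl->H->L'->A->R'->A->plug->C
Char 6 ('B'): step: R->3, L=6; B->plug->B->R->B->L->B->refl->A->L'->F->R'->E->plug->E
Char 7 ('E'): step: R->4, L=6; E->plug->E->R->C->L->G->refl->C->L'->E->R'->D->plug->D
Char 8 ('F'): step: R->5, L=6; F->plug->F->R->F->L->A->refl->B->L'->B->R'->D->plug->D
Char 9 ('B'): step: R->6, L=6; B->plug->B->R->C->L->G->refl->C->L'->E->R'->E->plug->E
Char 10 ('B'): step: R->7, L=6; B->plug->B->R->H->L->F->refl->D->L'->G->R'->H->plug->G
Char 11 ('A'): step: R->0, L->7 (L advanced); A->plug->C->R->C->L->D->refl->F->L'->B->R'->D->plug->D
Char 12 ('F'): step: R->1, L=7; F->plug->F->R->E->L->H->refl->E->L'->G->R'->A->plug->C
Final: ciphertext=DGACCEDDEGDC, RIGHT=1, LEFT=7

Answer: DGACCEDDEGDC 1 7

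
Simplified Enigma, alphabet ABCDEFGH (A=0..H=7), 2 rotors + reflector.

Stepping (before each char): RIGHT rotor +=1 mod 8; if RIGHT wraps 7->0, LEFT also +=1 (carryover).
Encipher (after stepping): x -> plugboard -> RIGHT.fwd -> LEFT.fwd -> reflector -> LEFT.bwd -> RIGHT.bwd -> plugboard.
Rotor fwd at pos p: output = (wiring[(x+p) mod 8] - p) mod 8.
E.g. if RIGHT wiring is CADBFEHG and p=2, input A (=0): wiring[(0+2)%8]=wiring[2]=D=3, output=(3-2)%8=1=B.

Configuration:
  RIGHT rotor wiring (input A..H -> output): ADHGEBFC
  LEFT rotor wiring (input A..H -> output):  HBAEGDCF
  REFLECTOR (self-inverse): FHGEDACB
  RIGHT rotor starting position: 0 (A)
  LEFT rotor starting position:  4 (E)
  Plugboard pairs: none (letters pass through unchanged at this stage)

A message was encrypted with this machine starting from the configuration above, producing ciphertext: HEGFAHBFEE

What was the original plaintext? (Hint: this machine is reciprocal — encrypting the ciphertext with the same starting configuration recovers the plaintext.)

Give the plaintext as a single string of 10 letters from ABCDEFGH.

Answer: CHDBEEAHDF

Derivation:
Char 1 ('H'): step: R->1, L=4; H->plug->H->R->H->L->A->refl->F->L'->F->R'->C->plug->C
Char 2 ('E'): step: R->2, L=4; E->plug->E->R->D->L->B->refl->H->L'->B->R'->H->plug->H
Char 3 ('G'): step: R->3, L=4; G->plug->G->R->A->L->C->refl->G->L'->C->R'->D->plug->D
Char 4 ('F'): step: R->4, L=4; F->plug->F->R->H->L->A->refl->F->L'->F->R'->B->plug->B
Char 5 ('A'): step: R->5, L=4; A->plug->A->R->E->L->D->refl->E->L'->G->R'->E->plug->E
Char 6 ('H'): step: R->6, L=4; H->plug->H->R->D->L->B->refl->H->L'->B->R'->E->plug->E
Char 7 ('B'): step: R->7, L=4; B->plug->B->R->B->L->H->refl->B->L'->D->R'->A->plug->A
Char 8 ('F'): step: R->0, L->5 (L advanced); F->plug->F->R->B->L->F->refl->A->L'->C->R'->H->plug->H
Char 9 ('E'): step: R->1, L=5; E->plug->E->R->A->L->G->refl->C->L'->D->R'->D->plug->D
Char 10 ('E'): step: R->2, L=5; E->plug->E->R->D->L->C->refl->G->L'->A->R'->F->plug->F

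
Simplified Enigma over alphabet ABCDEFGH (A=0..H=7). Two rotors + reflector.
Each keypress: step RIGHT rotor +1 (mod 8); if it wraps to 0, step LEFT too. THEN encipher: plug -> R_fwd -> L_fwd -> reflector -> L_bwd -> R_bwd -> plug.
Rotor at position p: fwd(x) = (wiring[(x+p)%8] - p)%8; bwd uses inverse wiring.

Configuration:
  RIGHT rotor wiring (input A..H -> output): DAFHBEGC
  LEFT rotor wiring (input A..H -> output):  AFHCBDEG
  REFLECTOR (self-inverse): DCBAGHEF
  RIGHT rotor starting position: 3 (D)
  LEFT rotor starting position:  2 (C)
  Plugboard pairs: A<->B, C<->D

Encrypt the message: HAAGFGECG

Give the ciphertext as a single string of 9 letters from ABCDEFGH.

Answer: FBGCHBCAE

Derivation:
Char 1 ('H'): step: R->4, L=2; H->plug->H->R->D->L->B->refl->C->L'->E->R'->F->plug->F
Char 2 ('A'): step: R->5, L=2; A->plug->B->R->B->L->A->refl->D->L'->H->R'->A->plug->B
Char 3 ('A'): step: R->6, L=2; A->plug->B->R->E->L->C->refl->B->L'->D->R'->G->plug->G
Char 4 ('G'): step: R->7, L=2; G->plug->G->R->F->L->E->refl->G->L'->G->R'->D->plug->C
Char 5 ('F'): step: R->0, L->3 (L advanced); F->plug->F->R->E->L->D->refl->A->L'->C->R'->H->plug->H
Char 6 ('G'): step: R->1, L=3; G->plug->G->R->B->L->G->refl->E->L'->H->R'->A->plug->B
Char 7 ('E'): step: R->2, L=3; E->plug->E->R->E->L->D->refl->A->L'->C->R'->D->plug->C
Char 8 ('C'): step: R->3, L=3; C->plug->D->R->D->L->B->refl->C->L'->G->R'->B->plug->A
Char 9 ('G'): step: R->4, L=3; G->plug->G->R->B->L->G->refl->E->L'->H->R'->E->plug->E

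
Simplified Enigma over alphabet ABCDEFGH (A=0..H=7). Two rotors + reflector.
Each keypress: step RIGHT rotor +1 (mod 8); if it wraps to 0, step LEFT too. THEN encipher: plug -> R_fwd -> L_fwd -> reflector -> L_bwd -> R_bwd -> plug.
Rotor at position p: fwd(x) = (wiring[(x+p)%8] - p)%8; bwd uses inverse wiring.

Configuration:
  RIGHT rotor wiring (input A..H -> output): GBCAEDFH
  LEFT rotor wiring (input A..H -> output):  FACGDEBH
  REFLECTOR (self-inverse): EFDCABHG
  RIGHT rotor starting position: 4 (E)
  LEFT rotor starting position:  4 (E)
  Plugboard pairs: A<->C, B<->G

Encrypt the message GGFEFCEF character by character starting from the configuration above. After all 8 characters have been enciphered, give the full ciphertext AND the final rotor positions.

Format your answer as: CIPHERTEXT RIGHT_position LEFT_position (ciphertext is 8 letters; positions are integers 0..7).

Char 1 ('G'): step: R->5, L=4; G->plug->B->R->A->L->H->refl->G->L'->G->R'->A->plug->C
Char 2 ('G'): step: R->6, L=4; G->plug->B->R->B->L->A->refl->E->L'->F->R'->H->plug->H
Char 3 ('F'): step: R->7, L=4; F->plug->F->R->F->L->E->refl->A->L'->B->R'->E->plug->E
Char 4 ('E'): step: R->0, L->5 (L advanced); E->plug->E->R->E->L->D->refl->C->L'->C->R'->C->plug->A
Char 5 ('F'): step: R->1, L=5; F->plug->F->R->E->L->D->refl->C->L'->C->R'->E->plug->E
Char 6 ('C'): step: R->2, L=5; C->plug->A->R->A->L->H->refl->G->L'->H->R'->H->plug->H
Char 7 ('E'): step: R->3, L=5; E->plug->E->R->E->L->D->refl->C->L'->C->R'->D->plug->D
Char 8 ('F'): step: R->4, L=5; F->plug->F->R->F->L->F->refl->B->L'->G->R'->G->plug->B
Final: ciphertext=CHEAEHDB, RIGHT=4, LEFT=5

Answer: CHEAEHDB 4 5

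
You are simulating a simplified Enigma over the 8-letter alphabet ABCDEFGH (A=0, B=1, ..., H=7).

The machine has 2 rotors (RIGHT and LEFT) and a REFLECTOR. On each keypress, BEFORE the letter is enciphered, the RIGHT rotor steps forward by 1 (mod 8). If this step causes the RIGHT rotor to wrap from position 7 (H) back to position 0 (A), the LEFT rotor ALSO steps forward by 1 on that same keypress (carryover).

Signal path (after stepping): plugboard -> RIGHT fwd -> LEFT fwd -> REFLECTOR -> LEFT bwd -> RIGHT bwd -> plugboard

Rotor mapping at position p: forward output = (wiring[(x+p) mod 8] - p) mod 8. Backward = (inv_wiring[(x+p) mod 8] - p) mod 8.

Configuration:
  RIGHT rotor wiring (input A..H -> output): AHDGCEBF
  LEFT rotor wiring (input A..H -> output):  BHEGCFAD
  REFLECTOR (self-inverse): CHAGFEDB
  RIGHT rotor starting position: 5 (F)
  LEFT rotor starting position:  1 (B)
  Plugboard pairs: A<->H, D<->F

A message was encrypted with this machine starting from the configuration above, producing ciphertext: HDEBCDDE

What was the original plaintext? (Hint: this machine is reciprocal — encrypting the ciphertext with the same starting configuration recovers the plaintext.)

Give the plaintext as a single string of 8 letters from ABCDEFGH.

Char 1 ('H'): step: R->6, L=1; H->plug->A->R->D->L->B->refl->H->L'->F->R'->E->plug->E
Char 2 ('D'): step: R->7, L=1; D->plug->F->R->D->L->B->refl->H->L'->F->R'->G->plug->G
Char 3 ('E'): step: R->0, L->2 (L advanced); E->plug->E->R->C->L->A->refl->C->L'->A->R'->A->plug->H
Char 4 ('B'): step: R->1, L=2; B->plug->B->R->C->L->A->refl->C->L'->A->R'->F->plug->D
Char 5 ('C'): step: R->2, L=2; C->plug->C->R->A->L->C->refl->A->L'->C->R'->D->plug->F
Char 6 ('D'): step: R->3, L=2; D->plug->F->R->F->L->B->refl->H->L'->G->R'->D->plug->F
Char 7 ('D'): step: R->4, L=2; D->plug->F->R->D->L->D->refl->G->L'->E->R'->E->plug->E
Char 8 ('E'): step: R->5, L=2; E->plug->E->R->C->L->A->refl->C->L'->A->R'->C->plug->C

Answer: EGHDFFEC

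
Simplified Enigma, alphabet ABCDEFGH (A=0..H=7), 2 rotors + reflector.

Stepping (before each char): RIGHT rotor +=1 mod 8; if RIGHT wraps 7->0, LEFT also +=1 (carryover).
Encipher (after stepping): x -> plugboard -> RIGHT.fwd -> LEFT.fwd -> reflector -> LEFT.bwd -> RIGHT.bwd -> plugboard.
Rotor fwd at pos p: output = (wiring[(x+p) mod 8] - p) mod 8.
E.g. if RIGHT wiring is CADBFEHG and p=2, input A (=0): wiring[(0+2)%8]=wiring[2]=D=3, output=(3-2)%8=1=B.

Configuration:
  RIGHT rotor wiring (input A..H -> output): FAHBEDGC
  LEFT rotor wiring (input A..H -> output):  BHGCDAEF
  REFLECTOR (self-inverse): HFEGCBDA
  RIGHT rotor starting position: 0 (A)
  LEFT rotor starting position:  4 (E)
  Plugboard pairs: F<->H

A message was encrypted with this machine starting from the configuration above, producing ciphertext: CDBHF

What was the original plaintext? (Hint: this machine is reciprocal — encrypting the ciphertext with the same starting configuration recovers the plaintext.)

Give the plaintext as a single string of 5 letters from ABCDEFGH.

Char 1 ('C'): step: R->1, L=4; C->plug->C->R->A->L->H->refl->A->L'->C->R'->E->plug->E
Char 2 ('D'): step: R->2, L=4; D->plug->D->R->B->L->E->refl->C->L'->G->R'->H->plug->F
Char 3 ('B'): step: R->3, L=4; B->plug->B->R->B->L->E->refl->C->L'->G->R'->A->plug->A
Char 4 ('H'): step: R->4, L=4; H->plug->F->R->E->L->F->refl->B->L'->D->R'->G->plug->G
Char 5 ('F'): step: R->5, L=4; F->plug->H->R->H->L->G->refl->D->L'->F->R'->C->plug->C

Answer: EFAGC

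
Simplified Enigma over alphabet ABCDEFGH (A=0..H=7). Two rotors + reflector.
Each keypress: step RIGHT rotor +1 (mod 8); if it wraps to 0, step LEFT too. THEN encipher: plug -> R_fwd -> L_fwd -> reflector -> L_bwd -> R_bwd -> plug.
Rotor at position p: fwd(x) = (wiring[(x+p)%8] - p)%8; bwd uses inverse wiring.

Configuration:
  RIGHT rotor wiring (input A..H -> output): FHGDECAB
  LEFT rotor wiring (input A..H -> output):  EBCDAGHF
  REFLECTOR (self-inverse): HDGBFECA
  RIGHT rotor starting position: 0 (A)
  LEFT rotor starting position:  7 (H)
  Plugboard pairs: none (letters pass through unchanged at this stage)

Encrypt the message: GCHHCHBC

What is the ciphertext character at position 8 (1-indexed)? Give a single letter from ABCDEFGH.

Char 1 ('G'): step: R->1, L=7; G->plug->G->R->A->L->G->refl->C->L'->C->R'->C->plug->C
Char 2 ('C'): step: R->2, L=7; C->plug->C->R->C->L->C->refl->G->L'->A->R'->D->plug->D
Char 3 ('H'): step: R->3, L=7; H->plug->H->R->D->L->D->refl->B->L'->F->R'->D->plug->D
Char 4 ('H'): step: R->4, L=7; H->plug->H->R->H->L->A->refl->H->L'->G->R'->B->plug->B
Char 5 ('C'): step: R->5, L=7; C->plug->C->R->E->L->E->refl->F->L'->B->R'->F->plug->F
Char 6 ('H'): step: R->6, L=7; H->plug->H->R->E->L->E->refl->F->L'->B->R'->D->plug->D
Char 7 ('B'): step: R->7, L=7; B->plug->B->R->G->L->H->refl->A->L'->H->R'->D->plug->D
Char 8 ('C'): step: R->0, L->0 (L advanced); C->plug->C->R->G->L->H->refl->A->L'->E->R'->E->plug->E

E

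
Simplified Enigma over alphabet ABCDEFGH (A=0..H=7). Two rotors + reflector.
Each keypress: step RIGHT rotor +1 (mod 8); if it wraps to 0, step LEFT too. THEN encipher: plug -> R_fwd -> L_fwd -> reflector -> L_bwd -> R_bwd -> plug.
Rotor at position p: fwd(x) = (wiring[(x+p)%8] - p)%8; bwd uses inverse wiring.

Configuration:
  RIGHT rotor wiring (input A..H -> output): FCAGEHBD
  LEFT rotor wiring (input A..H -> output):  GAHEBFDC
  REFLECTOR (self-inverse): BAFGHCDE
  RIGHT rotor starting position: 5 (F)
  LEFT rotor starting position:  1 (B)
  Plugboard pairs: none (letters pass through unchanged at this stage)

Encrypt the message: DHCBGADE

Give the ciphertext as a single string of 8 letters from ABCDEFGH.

Char 1 ('D'): step: R->6, L=1; D->plug->D->R->E->L->E->refl->H->L'->A->R'->F->plug->F
Char 2 ('H'): step: R->7, L=1; H->plug->H->R->C->L->D->refl->G->L'->B->R'->D->plug->D
Char 3 ('C'): step: R->0, L->2 (L advanced); C->plug->C->R->A->L->F->refl->C->L'->B->R'->G->plug->G
Char 4 ('B'): step: R->1, L=2; B->plug->B->R->H->L->G->refl->D->L'->D->R'->D->plug->D
Char 5 ('G'): step: R->2, L=2; G->plug->G->R->D->L->D->refl->G->L'->H->R'->E->plug->E
Char 6 ('A'): step: R->3, L=2; A->plug->A->R->D->L->D->refl->G->L'->H->R'->G->plug->G
Char 7 ('D'): step: R->4, L=2; D->plug->D->R->H->L->G->refl->D->L'->D->R'->B->plug->B
Char 8 ('E'): step: R->5, L=2; E->plug->E->R->F->L->A->refl->B->L'->E->R'->B->plug->B

Answer: FDGDEGBB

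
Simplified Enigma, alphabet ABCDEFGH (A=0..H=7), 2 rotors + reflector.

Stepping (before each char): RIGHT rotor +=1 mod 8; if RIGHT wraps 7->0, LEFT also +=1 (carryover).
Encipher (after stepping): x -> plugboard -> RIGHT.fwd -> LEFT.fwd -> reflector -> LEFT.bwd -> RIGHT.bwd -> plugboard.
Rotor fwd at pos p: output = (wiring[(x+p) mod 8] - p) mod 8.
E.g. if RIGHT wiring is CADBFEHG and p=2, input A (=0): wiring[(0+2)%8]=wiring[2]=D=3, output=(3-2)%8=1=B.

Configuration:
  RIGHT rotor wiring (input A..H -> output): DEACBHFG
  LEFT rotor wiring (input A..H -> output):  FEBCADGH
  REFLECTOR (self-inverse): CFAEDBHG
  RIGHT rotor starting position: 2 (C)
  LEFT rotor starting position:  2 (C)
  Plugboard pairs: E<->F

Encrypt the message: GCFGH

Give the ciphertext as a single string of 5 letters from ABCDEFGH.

Answer: AFCCB

Derivation:
Char 1 ('G'): step: R->3, L=2; G->plug->G->R->B->L->A->refl->C->L'->H->R'->A->plug->A
Char 2 ('C'): step: R->4, L=2; C->plug->C->R->B->L->A->refl->C->L'->H->R'->E->plug->F
Char 3 ('F'): step: R->5, L=2; F->plug->E->R->H->L->C->refl->A->L'->B->R'->C->plug->C
Char 4 ('G'): step: R->6, L=2; G->plug->G->R->D->L->B->refl->F->L'->F->R'->C->plug->C
Char 5 ('H'): step: R->7, L=2; H->plug->H->R->G->L->D->refl->E->L'->E->R'->B->plug->B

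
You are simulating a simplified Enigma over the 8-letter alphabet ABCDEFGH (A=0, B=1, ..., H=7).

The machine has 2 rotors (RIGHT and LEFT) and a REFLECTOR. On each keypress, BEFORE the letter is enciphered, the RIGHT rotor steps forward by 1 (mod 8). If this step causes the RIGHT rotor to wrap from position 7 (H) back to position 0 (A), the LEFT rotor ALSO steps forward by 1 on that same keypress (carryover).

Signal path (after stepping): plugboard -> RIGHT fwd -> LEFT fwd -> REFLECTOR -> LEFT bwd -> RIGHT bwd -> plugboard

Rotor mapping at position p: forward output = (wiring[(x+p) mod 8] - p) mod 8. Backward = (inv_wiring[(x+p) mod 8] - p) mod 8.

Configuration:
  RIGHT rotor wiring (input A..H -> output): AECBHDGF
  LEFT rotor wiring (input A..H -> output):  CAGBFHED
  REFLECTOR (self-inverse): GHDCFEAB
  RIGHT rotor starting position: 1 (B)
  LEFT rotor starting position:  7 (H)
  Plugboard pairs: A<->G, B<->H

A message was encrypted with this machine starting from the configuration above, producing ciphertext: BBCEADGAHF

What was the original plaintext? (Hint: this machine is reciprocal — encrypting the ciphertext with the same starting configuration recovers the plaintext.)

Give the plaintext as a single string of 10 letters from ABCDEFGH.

Answer: FCGCEEEDGD

Derivation:
Char 1 ('B'): step: R->2, L=7; B->plug->H->R->C->L->B->refl->H->L'->D->R'->F->plug->F
Char 2 ('B'): step: R->3, L=7; B->plug->H->R->H->L->F->refl->E->L'->A->R'->C->plug->C
Char 3 ('C'): step: R->4, L=7; C->plug->C->R->C->L->B->refl->H->L'->D->R'->A->plug->G
Char 4 ('E'): step: R->5, L=7; E->plug->E->R->H->L->F->refl->E->L'->A->R'->C->plug->C
Char 5 ('A'): step: R->6, L=7; A->plug->G->R->B->L->D->refl->C->L'->E->R'->E->plug->E
Char 6 ('D'): step: R->7, L=7; D->plug->D->R->D->L->H->refl->B->L'->C->R'->E->plug->E
Char 7 ('G'): step: R->0, L->0 (L advanced); G->plug->A->R->A->L->C->refl->D->L'->H->R'->E->plug->E
Char 8 ('A'): step: R->1, L=0; A->plug->G->R->E->L->F->refl->E->L'->G->R'->D->plug->D
Char 9 ('H'): step: R->2, L=0; H->plug->B->R->H->L->D->refl->C->L'->A->R'->A->plug->G
Char 10 ('F'): step: R->3, L=0; F->plug->F->R->F->L->H->refl->B->L'->D->R'->D->plug->D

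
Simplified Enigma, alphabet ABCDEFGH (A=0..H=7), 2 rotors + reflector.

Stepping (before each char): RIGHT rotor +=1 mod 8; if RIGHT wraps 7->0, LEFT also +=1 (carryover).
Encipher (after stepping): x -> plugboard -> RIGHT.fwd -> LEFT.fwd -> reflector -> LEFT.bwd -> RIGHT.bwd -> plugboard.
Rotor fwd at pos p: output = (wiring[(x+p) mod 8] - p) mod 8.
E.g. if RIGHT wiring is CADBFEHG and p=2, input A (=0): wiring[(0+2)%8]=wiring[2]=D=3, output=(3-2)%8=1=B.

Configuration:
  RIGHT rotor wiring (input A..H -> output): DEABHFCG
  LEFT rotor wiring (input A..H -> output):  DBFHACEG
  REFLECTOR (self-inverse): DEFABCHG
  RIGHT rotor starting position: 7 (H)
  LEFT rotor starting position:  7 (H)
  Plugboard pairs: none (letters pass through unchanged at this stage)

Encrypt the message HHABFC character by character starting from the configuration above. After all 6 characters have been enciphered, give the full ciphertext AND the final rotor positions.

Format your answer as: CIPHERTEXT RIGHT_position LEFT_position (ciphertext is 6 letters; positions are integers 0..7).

Char 1 ('H'): step: R->0, L->0 (L advanced); H->plug->H->R->G->L->E->refl->B->L'->B->R'->D->plug->D
Char 2 ('H'): step: R->1, L=0; H->plug->H->R->C->L->F->refl->C->L'->F->R'->G->plug->G
Char 3 ('A'): step: R->2, L=0; A->plug->A->R->G->L->E->refl->B->L'->B->R'->G->plug->G
Char 4 ('B'): step: R->3, L=0; B->plug->B->R->E->L->A->refl->D->L'->A->R'->F->plug->F
Char 5 ('F'): step: R->4, L=0; F->plug->F->R->A->L->D->refl->A->L'->E->R'->G->plug->G
Char 6 ('C'): step: R->5, L=0; C->plug->C->R->B->L->B->refl->E->L'->G->R'->D->plug->D
Final: ciphertext=DGGFGD, RIGHT=5, LEFT=0

Answer: DGGFGD 5 0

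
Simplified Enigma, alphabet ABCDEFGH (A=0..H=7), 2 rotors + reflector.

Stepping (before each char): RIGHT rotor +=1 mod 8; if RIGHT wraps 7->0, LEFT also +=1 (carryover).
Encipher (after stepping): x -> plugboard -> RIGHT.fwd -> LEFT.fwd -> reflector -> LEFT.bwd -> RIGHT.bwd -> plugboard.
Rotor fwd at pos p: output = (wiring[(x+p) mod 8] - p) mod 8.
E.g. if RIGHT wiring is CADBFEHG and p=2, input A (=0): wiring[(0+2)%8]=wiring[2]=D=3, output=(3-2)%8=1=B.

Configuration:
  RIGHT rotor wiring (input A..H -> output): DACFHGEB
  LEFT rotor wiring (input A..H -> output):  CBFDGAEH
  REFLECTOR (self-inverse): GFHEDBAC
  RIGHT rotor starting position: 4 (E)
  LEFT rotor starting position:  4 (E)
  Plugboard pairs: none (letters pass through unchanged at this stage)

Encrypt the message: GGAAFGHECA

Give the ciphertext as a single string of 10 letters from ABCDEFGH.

Char 1 ('G'): step: R->5, L=4; G->plug->G->R->A->L->C->refl->H->L'->H->R'->B->plug->B
Char 2 ('G'): step: R->6, L=4; G->plug->G->R->B->L->E->refl->D->L'->D->R'->B->plug->B
Char 3 ('A'): step: R->7, L=4; A->plug->A->R->C->L->A->refl->G->L'->E->R'->B->plug->B
Char 4 ('A'): step: R->0, L->5 (L advanced); A->plug->A->R->D->L->F->refl->B->L'->H->R'->E->plug->E
Char 5 ('F'): step: R->1, L=5; F->plug->F->R->D->L->F->refl->B->L'->H->R'->A->plug->A
Char 6 ('G'): step: R->2, L=5; G->plug->G->R->B->L->H->refl->C->L'->C->R'->E->plug->E
Char 7 ('H'): step: R->3, L=5; H->plug->H->R->H->L->B->refl->F->L'->D->R'->C->plug->C
Char 8 ('E'): step: R->4, L=5; E->plug->E->R->H->L->B->refl->F->L'->D->R'->A->plug->A
Char 9 ('C'): step: R->5, L=5; C->plug->C->R->E->L->E->refl->D->L'->A->R'->G->plug->G
Char 10 ('A'): step: R->6, L=5; A->plug->A->R->G->L->G->refl->A->L'->F->R'->C->plug->C

Answer: BBBEAECAGC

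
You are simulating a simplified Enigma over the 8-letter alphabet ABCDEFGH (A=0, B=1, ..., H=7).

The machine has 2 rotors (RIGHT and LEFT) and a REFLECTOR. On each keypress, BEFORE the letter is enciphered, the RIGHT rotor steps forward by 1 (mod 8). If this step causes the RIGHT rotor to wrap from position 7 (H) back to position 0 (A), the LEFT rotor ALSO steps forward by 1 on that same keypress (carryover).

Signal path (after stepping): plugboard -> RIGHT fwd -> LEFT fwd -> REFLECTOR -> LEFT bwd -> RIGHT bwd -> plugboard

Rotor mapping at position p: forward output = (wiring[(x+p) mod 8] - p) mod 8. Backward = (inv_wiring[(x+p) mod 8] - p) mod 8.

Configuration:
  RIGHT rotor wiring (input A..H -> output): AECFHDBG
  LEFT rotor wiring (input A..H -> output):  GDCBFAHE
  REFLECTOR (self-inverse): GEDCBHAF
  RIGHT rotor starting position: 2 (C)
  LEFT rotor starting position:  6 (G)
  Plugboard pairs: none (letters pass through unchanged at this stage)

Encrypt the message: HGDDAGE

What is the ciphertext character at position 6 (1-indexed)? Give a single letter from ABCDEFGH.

Char 1 ('H'): step: R->3, L=6; H->plug->H->R->H->L->C->refl->D->L'->F->R'->F->plug->F
Char 2 ('G'): step: R->4, L=6; G->plug->G->R->G->L->H->refl->F->L'->D->R'->A->plug->A
Char 3 ('D'): step: R->5, L=6; D->plug->D->R->D->L->F->refl->H->L'->G->R'->A->plug->A
Char 4 ('D'): step: R->6, L=6; D->plug->D->R->G->L->H->refl->F->L'->D->R'->A->plug->A
Char 5 ('A'): step: R->7, L=6; A->plug->A->R->H->L->C->refl->D->L'->F->R'->C->plug->C
Char 6 ('G'): step: R->0, L->7 (L advanced); G->plug->G->R->B->L->H->refl->F->L'->A->R'->A->plug->A

A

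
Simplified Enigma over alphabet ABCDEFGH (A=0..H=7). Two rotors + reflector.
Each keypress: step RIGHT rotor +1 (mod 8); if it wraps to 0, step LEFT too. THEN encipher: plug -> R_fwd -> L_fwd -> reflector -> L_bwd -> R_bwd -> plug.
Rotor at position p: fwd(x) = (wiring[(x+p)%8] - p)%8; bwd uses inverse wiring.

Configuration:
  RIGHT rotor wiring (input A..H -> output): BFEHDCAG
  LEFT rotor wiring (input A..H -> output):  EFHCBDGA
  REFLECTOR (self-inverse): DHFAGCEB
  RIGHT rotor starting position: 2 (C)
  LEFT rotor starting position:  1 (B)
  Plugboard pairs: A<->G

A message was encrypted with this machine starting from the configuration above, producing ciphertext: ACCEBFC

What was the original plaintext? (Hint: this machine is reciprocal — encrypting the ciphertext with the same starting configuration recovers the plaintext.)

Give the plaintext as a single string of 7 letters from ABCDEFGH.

Char 1 ('A'): step: R->3, L=1; A->plug->G->R->C->L->B->refl->H->L'->G->R'->F->plug->F
Char 2 ('C'): step: R->4, L=1; C->plug->C->R->E->L->C->refl->F->L'->F->R'->E->plug->E
Char 3 ('C'): step: R->5, L=1; C->plug->C->R->B->L->G->refl->E->L'->A->R'->E->plug->E
Char 4 ('E'): step: R->6, L=1; E->plug->E->R->G->L->H->refl->B->L'->C->R'->A->plug->G
Char 5 ('B'): step: R->7, L=1; B->plug->B->R->C->L->B->refl->H->L'->G->R'->C->plug->C
Char 6 ('F'): step: R->0, L->2 (L advanced); F->plug->F->R->C->L->H->refl->B->L'->D->R'->E->plug->E
Char 7 ('C'): step: R->1, L=2; C->plug->C->R->G->L->C->refl->F->L'->A->R'->H->plug->H

Answer: FEEGCEH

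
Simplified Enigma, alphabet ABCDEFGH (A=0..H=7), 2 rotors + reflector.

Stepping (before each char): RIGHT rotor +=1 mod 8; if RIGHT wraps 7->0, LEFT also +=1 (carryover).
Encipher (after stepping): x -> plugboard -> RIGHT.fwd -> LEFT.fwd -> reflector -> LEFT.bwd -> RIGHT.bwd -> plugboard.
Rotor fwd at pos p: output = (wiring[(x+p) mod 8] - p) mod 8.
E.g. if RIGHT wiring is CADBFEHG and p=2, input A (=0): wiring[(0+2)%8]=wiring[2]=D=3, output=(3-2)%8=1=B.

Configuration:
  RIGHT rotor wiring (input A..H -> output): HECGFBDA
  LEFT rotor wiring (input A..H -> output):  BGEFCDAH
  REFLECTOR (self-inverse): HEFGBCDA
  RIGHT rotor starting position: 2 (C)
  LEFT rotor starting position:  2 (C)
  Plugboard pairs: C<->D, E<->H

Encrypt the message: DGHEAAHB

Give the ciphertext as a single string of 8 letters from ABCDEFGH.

Answer: BEDGEBAC

Derivation:
Char 1 ('D'): step: R->3, L=2; D->plug->C->R->G->L->H->refl->A->L'->C->R'->B->plug->B
Char 2 ('G'): step: R->4, L=2; G->plug->G->R->G->L->H->refl->A->L'->C->R'->H->plug->E
Char 3 ('H'): step: R->5, L=2; H->plug->E->R->H->L->E->refl->B->L'->D->R'->C->plug->D
Char 4 ('E'): step: R->6, L=2; E->plug->H->R->D->L->B->refl->E->L'->H->R'->G->plug->G
Char 5 ('A'): step: R->7, L=2; A->plug->A->R->B->L->D->refl->G->L'->E->R'->H->plug->E
Char 6 ('A'): step: R->0, L->3 (L advanced); A->plug->A->R->H->L->B->refl->E->L'->E->R'->B->plug->B
Char 7 ('H'): step: R->1, L=3; H->plug->E->R->A->L->C->refl->F->L'->D->R'->A->plug->A
Char 8 ('B'): step: R->2, L=3; B->plug->B->R->E->L->E->refl->B->L'->H->R'->D->plug->C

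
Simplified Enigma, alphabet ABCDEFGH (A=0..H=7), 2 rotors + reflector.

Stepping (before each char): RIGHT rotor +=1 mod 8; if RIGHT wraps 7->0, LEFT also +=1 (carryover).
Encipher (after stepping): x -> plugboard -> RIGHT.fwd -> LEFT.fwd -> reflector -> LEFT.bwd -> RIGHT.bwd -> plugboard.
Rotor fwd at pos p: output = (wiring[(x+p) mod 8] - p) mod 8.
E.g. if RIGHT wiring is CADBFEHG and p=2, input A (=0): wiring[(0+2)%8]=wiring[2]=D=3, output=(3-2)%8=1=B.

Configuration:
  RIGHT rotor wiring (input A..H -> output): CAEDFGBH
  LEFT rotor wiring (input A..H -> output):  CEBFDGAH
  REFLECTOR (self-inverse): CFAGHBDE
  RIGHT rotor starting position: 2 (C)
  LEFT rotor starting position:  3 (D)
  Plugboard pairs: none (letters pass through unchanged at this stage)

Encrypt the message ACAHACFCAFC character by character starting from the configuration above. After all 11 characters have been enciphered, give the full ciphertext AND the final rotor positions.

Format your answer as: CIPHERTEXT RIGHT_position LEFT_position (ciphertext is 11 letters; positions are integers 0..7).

Answer: HFHBCDCDBDH 5 4

Derivation:
Char 1 ('A'): step: R->3, L=3; A->plug->A->R->A->L->C->refl->A->L'->B->R'->H->plug->H
Char 2 ('C'): step: R->4, L=3; C->plug->C->R->F->L->H->refl->E->L'->E->R'->F->plug->F
Char 3 ('A'): step: R->5, L=3; A->plug->A->R->B->L->A->refl->C->L'->A->R'->H->plug->H
Char 4 ('H'): step: R->6, L=3; H->plug->H->R->A->L->C->refl->A->L'->B->R'->B->plug->B
Char 5 ('A'): step: R->7, L=3; A->plug->A->R->A->L->C->refl->A->L'->B->R'->C->plug->C
Char 6 ('C'): step: R->0, L->4 (L advanced); C->plug->C->R->E->L->G->refl->D->L'->D->R'->D->plug->D
Char 7 ('F'): step: R->1, L=4; F->plug->F->R->A->L->H->refl->E->L'->C->R'->C->plug->C
Char 8 ('C'): step: R->2, L=4; C->plug->C->R->D->L->D->refl->G->L'->E->R'->D->plug->D
Char 9 ('A'): step: R->3, L=4; A->plug->A->R->A->L->H->refl->E->L'->C->R'->B->plug->B
Char 10 ('F'): step: R->4, L=4; F->plug->F->R->E->L->G->refl->D->L'->D->R'->D->plug->D
Char 11 ('C'): step: R->5, L=4; C->plug->C->R->C->L->E->refl->H->L'->A->R'->H->plug->H
Final: ciphertext=HFHBCDCDBDH, RIGHT=5, LEFT=4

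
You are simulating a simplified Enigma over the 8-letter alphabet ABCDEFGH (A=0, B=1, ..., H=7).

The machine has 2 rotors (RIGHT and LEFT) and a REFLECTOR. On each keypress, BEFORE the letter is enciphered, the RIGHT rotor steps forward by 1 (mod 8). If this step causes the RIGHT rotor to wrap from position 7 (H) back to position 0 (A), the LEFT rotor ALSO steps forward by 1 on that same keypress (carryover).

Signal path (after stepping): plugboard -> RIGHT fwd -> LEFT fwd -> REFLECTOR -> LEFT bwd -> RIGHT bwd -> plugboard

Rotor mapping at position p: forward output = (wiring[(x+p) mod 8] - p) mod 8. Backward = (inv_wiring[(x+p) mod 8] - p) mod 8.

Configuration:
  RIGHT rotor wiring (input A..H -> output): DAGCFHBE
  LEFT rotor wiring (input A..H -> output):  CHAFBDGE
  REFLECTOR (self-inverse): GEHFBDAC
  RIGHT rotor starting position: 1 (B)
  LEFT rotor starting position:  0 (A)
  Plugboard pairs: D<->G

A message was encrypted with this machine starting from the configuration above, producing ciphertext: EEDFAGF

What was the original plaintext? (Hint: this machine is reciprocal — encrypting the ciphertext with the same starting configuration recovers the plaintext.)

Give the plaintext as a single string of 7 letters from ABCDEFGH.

Char 1 ('E'): step: R->2, L=0; E->plug->E->R->H->L->E->refl->B->L'->E->R'->A->plug->A
Char 2 ('E'): step: R->3, L=0; E->plug->E->R->B->L->H->refl->C->L'->A->R'->F->plug->F
Char 3 ('D'): step: R->4, L=0; D->plug->G->R->C->L->A->refl->G->L'->G->R'->H->plug->H
Char 4 ('F'): step: R->5, L=0; F->plug->F->R->B->L->H->refl->C->L'->A->R'->H->plug->H
Char 5 ('A'): step: R->6, L=0; A->plug->A->R->D->L->F->refl->D->L'->F->R'->C->plug->C
Char 6 ('G'): step: R->7, L=0; G->plug->D->R->H->L->E->refl->B->L'->E->R'->B->plug->B
Char 7 ('F'): step: R->0, L->1 (L advanced); F->plug->F->R->H->L->B->refl->E->L'->C->R'->D->plug->G

Answer: AFHHCBG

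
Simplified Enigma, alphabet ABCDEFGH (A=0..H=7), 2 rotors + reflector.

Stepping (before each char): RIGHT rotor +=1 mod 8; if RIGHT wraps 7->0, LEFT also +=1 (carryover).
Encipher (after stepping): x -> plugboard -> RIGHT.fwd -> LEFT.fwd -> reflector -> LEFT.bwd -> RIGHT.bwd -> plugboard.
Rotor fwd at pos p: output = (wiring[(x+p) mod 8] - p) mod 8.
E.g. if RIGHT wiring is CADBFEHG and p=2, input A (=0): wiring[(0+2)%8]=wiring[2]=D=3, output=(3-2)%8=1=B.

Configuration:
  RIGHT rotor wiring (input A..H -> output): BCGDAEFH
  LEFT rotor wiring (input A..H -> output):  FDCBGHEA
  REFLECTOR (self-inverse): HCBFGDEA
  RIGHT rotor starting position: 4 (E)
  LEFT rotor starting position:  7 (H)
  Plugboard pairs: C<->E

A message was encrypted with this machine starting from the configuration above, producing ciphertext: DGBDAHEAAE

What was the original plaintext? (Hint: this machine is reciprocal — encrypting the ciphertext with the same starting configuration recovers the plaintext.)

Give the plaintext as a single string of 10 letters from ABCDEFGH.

Char 1 ('D'): step: R->5, L=7; D->plug->D->R->E->L->C->refl->B->L'->A->R'->B->plug->B
Char 2 ('G'): step: R->6, L=7; G->plug->G->R->C->L->E->refl->G->L'->B->R'->B->plug->B
Char 3 ('B'): step: R->7, L=7; B->plug->B->R->C->L->E->refl->G->L'->B->R'->F->plug->F
Char 4 ('D'): step: R->0, L->0 (L advanced); D->plug->D->R->D->L->B->refl->C->L'->C->R'->B->plug->B
Char 5 ('A'): step: R->1, L=0; A->plug->A->R->B->L->D->refl->F->L'->A->R'->H->plug->H
Char 6 ('H'): step: R->2, L=0; H->plug->H->R->A->L->F->refl->D->L'->B->R'->B->plug->B
Char 7 ('E'): step: R->3, L=0; E->plug->C->R->B->L->D->refl->F->L'->A->R'->A->plug->A
Char 8 ('A'): step: R->4, L=0; A->plug->A->R->E->L->G->refl->E->L'->G->R'->F->plug->F
Char 9 ('A'): step: R->5, L=0; A->plug->A->R->H->L->A->refl->H->L'->F->R'->E->plug->C
Char 10 ('E'): step: R->6, L=0; E->plug->C->R->D->L->B->refl->C->L'->C->R'->G->plug->G

Answer: BBFBHBAFCG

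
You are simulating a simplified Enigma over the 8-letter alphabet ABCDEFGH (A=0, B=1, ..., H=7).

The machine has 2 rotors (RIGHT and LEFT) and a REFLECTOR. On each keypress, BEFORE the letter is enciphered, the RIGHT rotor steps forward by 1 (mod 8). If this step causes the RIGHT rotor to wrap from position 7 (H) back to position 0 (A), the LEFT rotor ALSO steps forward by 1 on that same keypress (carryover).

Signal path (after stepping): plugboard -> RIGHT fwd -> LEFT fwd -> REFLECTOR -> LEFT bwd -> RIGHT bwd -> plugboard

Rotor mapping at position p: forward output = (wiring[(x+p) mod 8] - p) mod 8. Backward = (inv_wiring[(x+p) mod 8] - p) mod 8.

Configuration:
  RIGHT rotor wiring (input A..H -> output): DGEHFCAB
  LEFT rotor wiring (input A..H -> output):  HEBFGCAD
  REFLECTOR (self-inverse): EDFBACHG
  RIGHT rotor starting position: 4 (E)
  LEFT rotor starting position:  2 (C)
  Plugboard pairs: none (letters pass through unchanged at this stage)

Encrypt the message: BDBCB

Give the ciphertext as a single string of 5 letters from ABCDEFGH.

Char 1 ('B'): step: R->5, L=2; B->plug->B->R->D->L->A->refl->E->L'->C->R'->G->plug->G
Char 2 ('D'): step: R->6, L=2; D->plug->D->R->A->L->H->refl->G->L'->E->R'->H->plug->H
Char 3 ('B'): step: R->7, L=2; B->plug->B->R->E->L->G->refl->H->L'->A->R'->E->plug->E
Char 4 ('C'): step: R->0, L->3 (L advanced); C->plug->C->R->E->L->A->refl->E->L'->F->R'->E->plug->E
Char 5 ('B'): step: R->1, L=3; B->plug->B->R->D->L->F->refl->C->L'->A->R'->G->plug->G

Answer: GHEEG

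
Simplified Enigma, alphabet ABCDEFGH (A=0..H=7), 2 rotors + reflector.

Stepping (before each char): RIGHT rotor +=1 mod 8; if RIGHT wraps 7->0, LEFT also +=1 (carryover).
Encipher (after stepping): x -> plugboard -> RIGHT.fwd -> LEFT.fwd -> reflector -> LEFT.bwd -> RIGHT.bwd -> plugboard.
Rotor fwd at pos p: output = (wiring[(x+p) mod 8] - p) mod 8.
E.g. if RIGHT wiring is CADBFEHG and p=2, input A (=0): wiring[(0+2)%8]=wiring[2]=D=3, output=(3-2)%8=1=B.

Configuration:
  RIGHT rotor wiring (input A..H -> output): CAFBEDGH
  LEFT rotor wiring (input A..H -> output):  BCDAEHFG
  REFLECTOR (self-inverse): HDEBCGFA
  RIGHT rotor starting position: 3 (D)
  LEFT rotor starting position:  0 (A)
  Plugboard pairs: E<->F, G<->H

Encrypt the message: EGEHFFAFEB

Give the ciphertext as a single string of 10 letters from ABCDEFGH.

Char 1 ('E'): step: R->4, L=0; E->plug->F->R->E->L->E->refl->C->L'->B->R'->G->plug->H
Char 2 ('G'): step: R->5, L=0; G->plug->H->R->H->L->G->refl->F->L'->G->R'->A->plug->A
Char 3 ('E'): step: R->6, L=0; E->plug->F->R->D->L->A->refl->H->L'->F->R'->H->plug->G
Char 4 ('H'): step: R->7, L=0; H->plug->G->R->E->L->E->refl->C->L'->B->R'->C->plug->C
Char 5 ('F'): step: R->0, L->1 (L advanced); F->plug->E->R->E->L->G->refl->F->L'->G->R'->G->plug->H
Char 6 ('F'): step: R->1, L=1; F->plug->E->R->C->L->H->refl->A->L'->H->R'->A->plug->A
Char 7 ('A'): step: R->2, L=1; A->plug->A->R->D->L->D->refl->B->L'->A->R'->G->plug->H
Char 8 ('F'): step: R->3, L=1; F->plug->E->R->E->L->G->refl->F->L'->G->R'->A->plug->A
Char 9 ('E'): step: R->4, L=1; E->plug->F->R->E->L->G->refl->F->L'->G->R'->E->plug->F
Char 10 ('B'): step: R->5, L=1; B->plug->B->R->B->L->C->refl->E->L'->F->R'->D->plug->D

Answer: HAGCHAHAFD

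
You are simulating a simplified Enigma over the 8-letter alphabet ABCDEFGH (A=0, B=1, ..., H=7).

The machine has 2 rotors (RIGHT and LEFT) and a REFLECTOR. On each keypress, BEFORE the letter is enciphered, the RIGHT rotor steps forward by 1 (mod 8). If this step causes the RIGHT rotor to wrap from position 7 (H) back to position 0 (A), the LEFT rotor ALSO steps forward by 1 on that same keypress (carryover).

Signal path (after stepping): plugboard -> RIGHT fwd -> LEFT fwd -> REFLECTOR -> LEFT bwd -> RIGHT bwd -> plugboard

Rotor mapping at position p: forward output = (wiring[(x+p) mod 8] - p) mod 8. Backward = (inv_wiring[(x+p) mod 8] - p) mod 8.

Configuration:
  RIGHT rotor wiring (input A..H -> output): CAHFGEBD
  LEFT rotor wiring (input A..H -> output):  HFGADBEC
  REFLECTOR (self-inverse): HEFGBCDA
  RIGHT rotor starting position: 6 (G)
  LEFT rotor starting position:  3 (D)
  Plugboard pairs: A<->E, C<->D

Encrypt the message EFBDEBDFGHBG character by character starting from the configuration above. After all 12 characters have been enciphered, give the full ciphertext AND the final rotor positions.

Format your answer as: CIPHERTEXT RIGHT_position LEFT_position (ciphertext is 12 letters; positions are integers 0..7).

Answer: DHHBAEHBFEEE 2 5

Derivation:
Char 1 ('E'): step: R->7, L=3; E->plug->A->R->E->L->H->refl->A->L'->B->R'->C->plug->D
Char 2 ('F'): step: R->0, L->4 (L advanced); F->plug->F->R->E->L->D->refl->G->L'->D->R'->H->plug->H
Char 3 ('B'): step: R->1, L=4; B->plug->B->R->G->L->C->refl->F->L'->B->R'->H->plug->H
Char 4 ('D'): step: R->2, L=4; D->plug->C->R->E->L->D->refl->G->L'->D->R'->B->plug->B
Char 5 ('E'): step: R->3, L=4; E->plug->A->R->C->L->A->refl->H->L'->A->R'->E->plug->A
Char 6 ('B'): step: R->4, L=4; B->plug->B->R->A->L->H->refl->A->L'->C->R'->A->plug->E
Char 7 ('D'): step: R->5, L=4; D->plug->C->R->G->L->C->refl->F->L'->B->R'->H->plug->H
Char 8 ('F'): step: R->6, L=4; F->plug->F->R->H->L->E->refl->B->L'->F->R'->B->plug->B
Char 9 ('G'): step: R->7, L=4; G->plug->G->R->F->L->B->refl->E->L'->H->R'->F->plug->F
Char 10 ('H'): step: R->0, L->5 (L advanced); H->plug->H->R->D->L->C->refl->F->L'->C->R'->A->plug->E
Char 11 ('B'): step: R->1, L=5; B->plug->B->R->G->L->D->refl->G->L'->H->R'->A->plug->E
Char 12 ('G'): step: R->2, L=5; G->plug->G->R->A->L->E->refl->B->L'->F->R'->A->plug->E
Final: ciphertext=DHHBAEHBFEEE, RIGHT=2, LEFT=5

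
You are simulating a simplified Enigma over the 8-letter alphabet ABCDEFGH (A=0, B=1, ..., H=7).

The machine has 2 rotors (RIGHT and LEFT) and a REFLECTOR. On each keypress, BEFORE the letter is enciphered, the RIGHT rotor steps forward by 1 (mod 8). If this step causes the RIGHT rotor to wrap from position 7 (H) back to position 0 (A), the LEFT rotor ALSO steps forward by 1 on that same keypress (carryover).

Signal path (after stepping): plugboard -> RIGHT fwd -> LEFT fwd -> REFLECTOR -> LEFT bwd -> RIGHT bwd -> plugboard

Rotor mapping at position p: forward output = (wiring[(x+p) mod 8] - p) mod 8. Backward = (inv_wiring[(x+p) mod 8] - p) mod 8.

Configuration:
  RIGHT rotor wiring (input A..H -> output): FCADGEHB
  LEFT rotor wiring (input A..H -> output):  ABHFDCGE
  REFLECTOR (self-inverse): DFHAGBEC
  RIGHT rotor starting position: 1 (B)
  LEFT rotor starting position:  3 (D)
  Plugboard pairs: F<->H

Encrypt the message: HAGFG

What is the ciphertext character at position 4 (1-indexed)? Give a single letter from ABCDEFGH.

Char 1 ('H'): step: R->2, L=3; H->plug->F->R->H->L->E->refl->G->L'->G->R'->A->plug->A
Char 2 ('A'): step: R->3, L=3; A->plug->A->R->A->L->C->refl->H->L'->C->R'->F->plug->H
Char 3 ('G'): step: R->4, L=3; G->plug->G->R->E->L->B->refl->F->L'->F->R'->D->plug->D
Char 4 ('F'): step: R->5, L=3; F->plug->H->R->B->L->A->refl->D->L'->D->R'->F->plug->H

H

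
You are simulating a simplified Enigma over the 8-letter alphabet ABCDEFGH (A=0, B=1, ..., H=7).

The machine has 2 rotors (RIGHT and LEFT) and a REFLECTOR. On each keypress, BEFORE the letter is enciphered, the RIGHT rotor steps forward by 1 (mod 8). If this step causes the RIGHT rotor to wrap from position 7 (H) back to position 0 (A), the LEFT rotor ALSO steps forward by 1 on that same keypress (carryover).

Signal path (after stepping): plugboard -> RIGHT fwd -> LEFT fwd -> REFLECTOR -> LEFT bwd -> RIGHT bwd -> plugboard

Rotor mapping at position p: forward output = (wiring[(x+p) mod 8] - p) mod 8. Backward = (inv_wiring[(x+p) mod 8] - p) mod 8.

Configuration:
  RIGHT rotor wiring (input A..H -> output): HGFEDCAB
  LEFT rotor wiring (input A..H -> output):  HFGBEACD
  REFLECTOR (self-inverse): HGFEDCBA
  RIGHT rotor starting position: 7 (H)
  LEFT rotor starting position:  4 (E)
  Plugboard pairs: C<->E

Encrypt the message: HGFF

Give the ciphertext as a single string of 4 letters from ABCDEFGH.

Char 1 ('H'): step: R->0, L->5 (L advanced); H->plug->H->R->B->L->F->refl->C->L'->D->R'->E->plug->C
Char 2 ('G'): step: R->1, L=5; G->plug->G->R->A->L->D->refl->E->L'->G->R'->H->plug->H
Char 3 ('F'): step: R->2, L=5; F->plug->F->R->H->L->H->refl->A->L'->E->R'->H->plug->H
Char 4 ('F'): step: R->3, L=5; F->plug->F->R->E->L->A->refl->H->L'->H->R'->C->plug->E

Answer: CHHE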